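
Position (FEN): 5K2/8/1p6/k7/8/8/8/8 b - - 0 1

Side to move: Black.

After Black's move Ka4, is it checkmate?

After Ka4: white king on f8; in check: no.
White is not in check, so this cannot be checkmate.

no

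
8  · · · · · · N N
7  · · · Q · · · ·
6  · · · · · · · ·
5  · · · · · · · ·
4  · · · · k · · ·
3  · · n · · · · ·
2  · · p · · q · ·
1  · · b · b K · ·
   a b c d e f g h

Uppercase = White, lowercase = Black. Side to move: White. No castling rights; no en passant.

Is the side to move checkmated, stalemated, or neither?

White to move; white king on f1.
In check: yes, from the black queen on f2.
King squares — e1: attacked by Qf2; g1: attacked by Qf2; e2: attacked by Qf2; f2: attacked by Be1; g2: attacked by Qf2.
Legal moves for White: none.
In check with no legal moves → checkmate.

checkmate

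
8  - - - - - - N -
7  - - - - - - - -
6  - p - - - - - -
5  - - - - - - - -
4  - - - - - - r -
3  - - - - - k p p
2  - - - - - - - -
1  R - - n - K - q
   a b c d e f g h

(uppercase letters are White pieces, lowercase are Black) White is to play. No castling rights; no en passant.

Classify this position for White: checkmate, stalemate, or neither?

checkmate

White to move; white king on f1.
In check: yes, from the black queen on h1.
King squares — e1: attacked by Qh1; g1: attacked by Qh1; e2: attacked by Kf3; f2: attacked by Nd1; g2: attacked by Qh1.
Legal moves for White: none.
In check with no legal moves → checkmate.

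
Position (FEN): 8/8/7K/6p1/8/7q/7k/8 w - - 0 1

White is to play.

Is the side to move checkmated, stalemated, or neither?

neither

White to move; white king on h6.
In check: yes, from the black queen on h3.
King squares — g5: available; h5: attacked by Qh3; g6: available; g7: available; h7: attacked by Qh3.
Legal moves for White: Kg7, Kg6, Kxg5.
White is in check but has 3 legal moves → neither.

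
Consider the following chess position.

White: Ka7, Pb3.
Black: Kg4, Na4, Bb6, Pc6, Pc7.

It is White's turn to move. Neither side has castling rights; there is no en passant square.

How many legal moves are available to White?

White to move; king on a7.
In check: yes, from the black bishop on b6.
Legal moves: Kb8, Ka8, Kb7, Ka6.
Count: 4.

4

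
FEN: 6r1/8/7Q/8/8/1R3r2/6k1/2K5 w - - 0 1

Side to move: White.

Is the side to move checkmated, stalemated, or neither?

neither

White to move; white king on c1.
In check: no.
Legal moves for White include: Qh8, Qf8, Qh7, Qg7+, Qg6+, Qf6, Qe6, Qd6, Qc6, Qb6, Qa6, Qh5, Qg5+, Qh4, Qf4, Qh3+, Qe3, Qh2+, ... (list truncated; more exist).
White has legal moves and is not in check → neither.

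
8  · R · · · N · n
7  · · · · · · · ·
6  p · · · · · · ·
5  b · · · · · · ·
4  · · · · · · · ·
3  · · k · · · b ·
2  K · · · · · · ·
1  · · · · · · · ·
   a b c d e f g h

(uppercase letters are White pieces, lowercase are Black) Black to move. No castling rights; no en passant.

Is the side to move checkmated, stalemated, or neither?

Black to move; black king on c3.
In check: no.
Legal moves for Black include: Nf7, Ng6, Bd8, Bac7, Bb6, Bb4, Bxb8, Bgc7, Bd6, Be5, Bh4, Bf4, Bh2, Bf2, Be1, Kd4, Kc4, Kd3, ... (list truncated; more exist).
Black has legal moves and is not in check → neither.

neither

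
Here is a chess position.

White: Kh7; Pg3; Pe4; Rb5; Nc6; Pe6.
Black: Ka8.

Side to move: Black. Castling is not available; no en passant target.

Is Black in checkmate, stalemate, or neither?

Black to move; black king on a8.
In check: no.
King squares — a7: attacked by Nc6; b7: attacked by Rb5; b8: attacked by Rb5.
Legal moves for Black: none.
Not in check and no legal moves → stalemate.

stalemate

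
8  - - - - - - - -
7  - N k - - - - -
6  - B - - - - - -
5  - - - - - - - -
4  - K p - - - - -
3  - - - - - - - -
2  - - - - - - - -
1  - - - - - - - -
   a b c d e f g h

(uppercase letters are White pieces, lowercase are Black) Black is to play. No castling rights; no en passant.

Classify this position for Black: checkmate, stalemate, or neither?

Black to move; black king on c7.
In check: yes, from the white bishop on b6.
King squares — b6: available; c6: available; d6: attacked by Nb7; b7: available; d7: available; b8: available; c8: available; d8: attacked by Bb6.
Legal moves for Black: Kc8, Kb8, Kd7, Kxb7, Kc6, Kxb6.
Black is in check but has 6 legal moves → neither.

neither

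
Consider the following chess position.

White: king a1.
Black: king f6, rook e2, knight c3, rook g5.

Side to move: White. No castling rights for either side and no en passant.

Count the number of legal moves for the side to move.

White to move; king on a1.
In check: no.
Legal moves: none.
Count: 0.

0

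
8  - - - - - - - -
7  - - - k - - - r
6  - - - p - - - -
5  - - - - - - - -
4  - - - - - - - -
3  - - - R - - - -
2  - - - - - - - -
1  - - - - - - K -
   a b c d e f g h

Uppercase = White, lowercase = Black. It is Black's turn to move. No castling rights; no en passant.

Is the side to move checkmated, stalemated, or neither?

Black to move; black king on d7.
In check: no.
Legal moves for Black: Rh8, Rg7+, Rf7, Re7, Rh6, Rh5, Rh4, Rh3, Rh2, Rh1+, Ke8, Kd8, Kc8, Ke7, Kc7, Ke6, Kc6, d5.
Black has 18 legal moves and is not in check → neither.

neither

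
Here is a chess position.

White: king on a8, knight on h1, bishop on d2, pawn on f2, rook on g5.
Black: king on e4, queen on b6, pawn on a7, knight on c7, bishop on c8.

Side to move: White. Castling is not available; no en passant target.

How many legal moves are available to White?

White to move; king on a8.
In check: yes, from the black knight on c7.
Legal moves: none.
Count: 0.

0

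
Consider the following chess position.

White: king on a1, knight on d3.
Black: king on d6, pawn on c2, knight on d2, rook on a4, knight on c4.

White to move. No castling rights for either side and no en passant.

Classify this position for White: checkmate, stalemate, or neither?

White to move; white king on a1.
In check: yes, from the black rook on a4.
King squares — b1: attacked by Pc2; a2: attacked by Ra4; b2: attacked by Nc4.
Legal moves for White: none.
In check with no legal moves → checkmate.

checkmate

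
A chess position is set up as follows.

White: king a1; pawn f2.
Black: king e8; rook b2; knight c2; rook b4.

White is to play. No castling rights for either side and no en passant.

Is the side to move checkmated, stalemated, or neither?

White to move; white king on a1.
In check: yes, from the black knight on c2.
King squares — b1: attacked by Rb2; a2: attacked by Rb2; b2: attacked by Rb4.
Legal moves for White: none.
In check with no legal moves → checkmate.

checkmate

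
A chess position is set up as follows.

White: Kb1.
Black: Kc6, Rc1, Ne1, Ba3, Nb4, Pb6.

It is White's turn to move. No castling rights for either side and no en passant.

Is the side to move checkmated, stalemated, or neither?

checkmate

White to move; white king on b1.
In check: yes, from the black rook on c1.
King squares — a1: attacked by Rc1; c1: attacked by Ba3; a2: attacked by Nb4; b2: attacked by Ba3; c2: attacked by Rc1.
Legal moves for White: none.
In check with no legal moves → checkmate.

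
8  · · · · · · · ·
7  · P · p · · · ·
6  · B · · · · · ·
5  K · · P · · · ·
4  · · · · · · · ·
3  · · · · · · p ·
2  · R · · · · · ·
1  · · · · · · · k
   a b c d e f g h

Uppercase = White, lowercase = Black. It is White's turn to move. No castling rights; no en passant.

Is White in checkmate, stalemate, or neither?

White to move; white king on a5.
In check: no.
Legal moves for White include: Bd8, Bc7, Ba7, Bc5, Bd4, Be3, Bf2, Bg1, Ka6, Kb5, Kb4, Ka4, Rb5, Rb4, Rb3, Rh2+, Rg2, Rf2, ... (list truncated; more exist).
White has legal moves and is not in check → neither.

neither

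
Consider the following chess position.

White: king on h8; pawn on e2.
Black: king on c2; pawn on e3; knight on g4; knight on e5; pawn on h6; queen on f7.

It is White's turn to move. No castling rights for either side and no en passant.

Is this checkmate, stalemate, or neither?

White to move; white king on h8.
In check: no.
King squares — g7: attacked by Qf7; h7: attacked by Qf7; g8: attacked by Qf7.
Legal moves for White: none.
Not in check and no legal moves → stalemate.

stalemate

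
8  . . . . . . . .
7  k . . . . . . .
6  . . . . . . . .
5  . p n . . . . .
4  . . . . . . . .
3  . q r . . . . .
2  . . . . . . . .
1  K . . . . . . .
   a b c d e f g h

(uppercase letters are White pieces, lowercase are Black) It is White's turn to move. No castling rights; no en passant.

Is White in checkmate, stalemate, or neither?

White to move; white king on a1.
In check: no.
King squares — b1: attacked by Qb3; a2: attacked by Qb3; b2: attacked by Qb3.
Legal moves for White: none.
Not in check and no legal moves → stalemate.

stalemate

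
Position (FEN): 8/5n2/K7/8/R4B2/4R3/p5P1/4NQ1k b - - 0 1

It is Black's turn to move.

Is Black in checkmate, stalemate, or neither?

checkmate

Black to move; black king on h1.
In check: yes, from the white queen on f1.
King squares — g1: attacked by Qf1; g2: attacked by Ne1; h2: attacked by Bf4.
Legal moves for Black: none.
In check with no legal moves → checkmate.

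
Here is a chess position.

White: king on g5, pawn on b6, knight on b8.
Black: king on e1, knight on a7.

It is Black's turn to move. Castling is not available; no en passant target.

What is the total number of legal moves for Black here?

Black to move; king on e1.
In check: no.
Legal moves: Nc8, Nc6, Nb5, Kf2, Ke2, Kd2, Kf1, Kd1.
Count: 8.

8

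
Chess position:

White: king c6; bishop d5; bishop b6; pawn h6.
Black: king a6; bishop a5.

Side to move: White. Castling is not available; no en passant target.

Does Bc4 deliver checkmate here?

yes

After Bc4: black king on a6; in check: yes, from the white bishop on c4.
King squares — a5: own bishop; b5: attacked by Bc4; b6: attacked by Kc6; a7: attacked by Bb6; b7: attacked by Kc6.
Black has no legal moves → checkmate.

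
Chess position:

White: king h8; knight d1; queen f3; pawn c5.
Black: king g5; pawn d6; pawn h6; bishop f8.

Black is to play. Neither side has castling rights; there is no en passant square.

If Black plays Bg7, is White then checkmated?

After Bg7: white king on h8; in check: yes, from the black bishop on g7.
White has 3 legal replies: Kg8, Kh7, Kxg7.
In check but a legal move exists → not checkmate.

no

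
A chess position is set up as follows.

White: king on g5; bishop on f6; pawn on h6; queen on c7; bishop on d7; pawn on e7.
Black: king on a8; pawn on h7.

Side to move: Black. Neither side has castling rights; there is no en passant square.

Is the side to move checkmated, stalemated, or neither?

Black to move; black king on a8.
In check: no.
King squares — a7: attacked by Qc7; b7: attacked by Qc7; b8: attacked by Qc7.
Legal moves for Black: none.
Not in check and no legal moves → stalemate.

stalemate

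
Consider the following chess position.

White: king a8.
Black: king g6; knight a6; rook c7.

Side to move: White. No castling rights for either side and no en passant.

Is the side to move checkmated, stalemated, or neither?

stalemate

White to move; white king on a8.
In check: no.
King squares — a7: attacked by Rc7; b7: attacked by Rc7; b8: attacked by Na6.
Legal moves for White: none.
Not in check and no legal moves → stalemate.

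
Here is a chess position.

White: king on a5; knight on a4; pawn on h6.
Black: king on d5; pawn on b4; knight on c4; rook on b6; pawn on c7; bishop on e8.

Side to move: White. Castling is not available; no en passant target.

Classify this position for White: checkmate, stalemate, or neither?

checkmate

White to move; white king on a5.
In check: yes, from the black knight on c4.
King squares — a4: own knight; b4: attacked by Rb6; b5: attacked by Rb6; a6: attacked by Rb6; b6: attacked by Nc4.
Legal moves for White: none.
In check with no legal moves → checkmate.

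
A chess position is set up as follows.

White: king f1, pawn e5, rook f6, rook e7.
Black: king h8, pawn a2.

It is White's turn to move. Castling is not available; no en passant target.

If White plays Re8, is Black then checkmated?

After Re8: black king on h8; in check: yes, from the white rook on e8.
Black has 2 legal replies: Kh7, Kg7.
In check but a legal move exists → not checkmate.

no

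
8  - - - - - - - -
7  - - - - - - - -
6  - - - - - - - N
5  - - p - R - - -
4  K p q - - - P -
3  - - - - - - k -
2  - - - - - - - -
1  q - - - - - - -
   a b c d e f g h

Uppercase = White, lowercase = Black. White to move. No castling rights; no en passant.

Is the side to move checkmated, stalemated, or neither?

checkmate

White to move; white king on a4.
In check: yes, from the black queen on a1.
King squares — a3: attacked by Qa1; b3: attacked by Qc4; b4: attacked by Qc4; a5: attacked by Qa1; b5: attacked by Qc4.
Legal moves for White: none.
In check with no legal moves → checkmate.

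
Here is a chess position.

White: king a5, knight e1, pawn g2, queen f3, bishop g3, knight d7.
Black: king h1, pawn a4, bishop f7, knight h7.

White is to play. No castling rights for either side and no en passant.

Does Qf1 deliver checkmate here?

After Qf1: black king on h1; in check: yes, from the white queen on f1.
King squares — g1: attacked by Qf1; g2: attacked by Ne1; h2: attacked by Bg3.
Black has no legal moves → checkmate.

yes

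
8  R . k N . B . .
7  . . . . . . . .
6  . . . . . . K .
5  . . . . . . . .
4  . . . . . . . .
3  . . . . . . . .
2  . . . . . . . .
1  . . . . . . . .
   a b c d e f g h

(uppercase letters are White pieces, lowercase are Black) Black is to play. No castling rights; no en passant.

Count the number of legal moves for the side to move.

2

Black to move; king on c8.
In check: yes, from the white rook on a8.
Legal moves: Kd7, Kc7.
Count: 2.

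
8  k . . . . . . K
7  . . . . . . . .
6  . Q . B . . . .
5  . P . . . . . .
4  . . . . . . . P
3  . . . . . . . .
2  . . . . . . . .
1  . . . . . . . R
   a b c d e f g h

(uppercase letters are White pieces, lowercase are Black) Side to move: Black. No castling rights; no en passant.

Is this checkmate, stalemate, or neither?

stalemate

Black to move; black king on a8.
In check: no.
King squares — a7: attacked by Qb6; b7: attacked by Qb6; b8: attacked by Qb6.
Legal moves for Black: none.
Not in check and no legal moves → stalemate.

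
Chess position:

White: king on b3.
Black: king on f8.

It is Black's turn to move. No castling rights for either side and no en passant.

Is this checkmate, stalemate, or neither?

neither

Black to move; black king on f8.
In check: no.
Legal moves for Black: Kg8, Ke8, Kg7, Kf7, Ke7.
Black has 5 legal moves and is not in check → neither.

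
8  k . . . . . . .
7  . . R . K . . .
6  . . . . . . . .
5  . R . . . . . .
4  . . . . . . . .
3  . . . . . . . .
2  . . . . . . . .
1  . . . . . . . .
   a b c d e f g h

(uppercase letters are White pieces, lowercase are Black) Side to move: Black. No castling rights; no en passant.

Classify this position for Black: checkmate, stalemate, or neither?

Black to move; black king on a8.
In check: no.
King squares — a7: attacked by Rc7; b7: attacked by Rb5; b8: attacked by Rb5.
Legal moves for Black: none.
Not in check and no legal moves → stalemate.

stalemate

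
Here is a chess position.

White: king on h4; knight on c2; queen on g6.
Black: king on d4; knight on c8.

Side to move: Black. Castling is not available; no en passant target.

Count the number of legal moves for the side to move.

5

Black to move; king on d4.
In check: yes, from the white knight on c2.
Legal moves: Ke5, Kd5, Kc5, Kc4, Kc3.
Count: 5.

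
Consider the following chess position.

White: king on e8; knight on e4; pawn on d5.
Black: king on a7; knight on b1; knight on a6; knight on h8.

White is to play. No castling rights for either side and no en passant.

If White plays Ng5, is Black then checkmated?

After Ng5: black king on a7; in check: no.
Black is not in check, so this cannot be checkmate.

no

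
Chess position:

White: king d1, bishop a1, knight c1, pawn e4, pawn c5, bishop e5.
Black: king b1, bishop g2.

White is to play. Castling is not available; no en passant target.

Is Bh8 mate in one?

no

After Bh8: black king on b1; in check: no.
Black is not in check, so this cannot be checkmate.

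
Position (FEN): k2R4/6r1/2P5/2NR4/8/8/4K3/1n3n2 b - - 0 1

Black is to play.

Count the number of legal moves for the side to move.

Black to move; king on a8.
In check: yes, from the white rook on d8.
Legal moves: Ka7.
Count: 1.

1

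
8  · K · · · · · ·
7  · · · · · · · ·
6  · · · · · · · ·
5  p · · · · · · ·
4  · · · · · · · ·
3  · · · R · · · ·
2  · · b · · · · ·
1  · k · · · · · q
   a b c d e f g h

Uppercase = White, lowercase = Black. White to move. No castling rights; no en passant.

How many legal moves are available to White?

17

White to move; king on b8.
In check: no.
Legal moves: Kc8, Kc7, Ka7, Rd8, Rd7, Rd6, Rd5, Rd4, Rh3, Rg3, Rf3, Re3, Rc3, Rb3+, Ra3, Rd2, Rd1+.
Count: 17.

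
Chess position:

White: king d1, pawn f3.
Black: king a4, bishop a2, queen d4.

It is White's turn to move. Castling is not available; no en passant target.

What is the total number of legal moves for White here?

White to move; king on d1.
In check: yes, from the black queen on d4.
Legal moves: Ke2, Kc2, Ke1, Kc1.
Count: 4.

4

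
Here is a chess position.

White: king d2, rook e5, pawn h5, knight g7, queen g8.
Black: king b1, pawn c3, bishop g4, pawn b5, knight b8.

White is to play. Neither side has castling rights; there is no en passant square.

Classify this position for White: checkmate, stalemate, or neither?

neither

White to move; white king on d2.
In check: yes, from the black pawn on c3.
Legal moves for White: Ke3, Kd3, Kxc3, Ke1.
White is in check but has 4 legal moves → neither.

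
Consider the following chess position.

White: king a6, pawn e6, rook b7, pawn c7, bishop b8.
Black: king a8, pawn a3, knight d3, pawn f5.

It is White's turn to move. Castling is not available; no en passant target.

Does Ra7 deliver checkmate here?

After Ra7: black king on a8; in check: yes, from the white rook on a7.
King squares — a7: attacked by Ka6; b7: attacked by Ka6; b8: attacked by Pc7.
Black has no legal moves → checkmate.

yes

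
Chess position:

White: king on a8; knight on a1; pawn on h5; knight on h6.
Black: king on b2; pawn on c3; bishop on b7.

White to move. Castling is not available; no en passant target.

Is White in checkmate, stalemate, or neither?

neither

White to move; white king on a8.
In check: yes, from the black bishop on b7.
King squares — a7: available; b7: available; b8: available.
Legal moves for White: Kb8, Kxb7, Ka7.
White is in check but has 3 legal moves → neither.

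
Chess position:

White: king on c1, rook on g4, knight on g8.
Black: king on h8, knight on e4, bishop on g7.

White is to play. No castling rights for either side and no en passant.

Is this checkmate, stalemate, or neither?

White to move; white king on c1.
In check: no.
Legal moves for White: Ne7, Nh6, Nf6, Rxg7, Rg6, Rg5, Rh4+, Rf4, Rxe4, Rg3, Rg2, Rg1, Kc2, Kd1, Kb1.
White has 15 legal moves and is not in check → neither.

neither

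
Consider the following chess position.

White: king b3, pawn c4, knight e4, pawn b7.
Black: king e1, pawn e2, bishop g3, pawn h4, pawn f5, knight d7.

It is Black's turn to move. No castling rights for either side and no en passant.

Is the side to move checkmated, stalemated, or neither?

Black to move; black king on e1.
In check: no.
Legal moves for Black: Nf8, Nb8, Nf6, Nb6, Ne5, Nc5+, Bb8, Bc7, Bd6, Be5, Bf4, Bh2, Bf2, Kf1, Kd1, fxe4, f4, h3.
Black has 18 legal moves and is not in check → neither.

neither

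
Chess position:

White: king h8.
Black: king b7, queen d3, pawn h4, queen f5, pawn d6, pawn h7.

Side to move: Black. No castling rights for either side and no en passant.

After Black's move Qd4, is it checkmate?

After Qd4: white king on h8; in check: yes, from the black queen on d4.
White has 1 legal reply: Kg8.
In check but a legal move exists → not checkmate.

no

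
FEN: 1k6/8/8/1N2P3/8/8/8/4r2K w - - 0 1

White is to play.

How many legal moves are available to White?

2

White to move; king on h1.
In check: yes, from the black rook on e1.
Legal moves: Kh2, Kg2.
Count: 2.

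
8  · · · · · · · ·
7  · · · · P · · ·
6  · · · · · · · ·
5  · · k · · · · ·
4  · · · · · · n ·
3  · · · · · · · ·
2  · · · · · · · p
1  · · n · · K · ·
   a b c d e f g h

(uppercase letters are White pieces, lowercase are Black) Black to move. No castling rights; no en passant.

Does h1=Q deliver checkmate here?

After h1=Q: white king on f1; in check: yes, from the black queen on h1.
King squares — e1: attacked by Qh1; g1: attacked by Qh1; e2: attacked by Nc1; f2: attacked by Ng4; g2: attacked by Qh1.
White has no legal moves → checkmate.

yes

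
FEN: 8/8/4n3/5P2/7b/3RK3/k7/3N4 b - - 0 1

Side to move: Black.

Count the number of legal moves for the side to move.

Black to move; king on a2.
In check: no.
Legal moves: Nf8, Nd8, Ng7, Nc7, Ng5, Nc5, Nf4, Nd4, Bd8, Be7, Bf6, Bg5+, Bg3, Bf2+, Be1, Kb1, Ka1.
Count: 17.

17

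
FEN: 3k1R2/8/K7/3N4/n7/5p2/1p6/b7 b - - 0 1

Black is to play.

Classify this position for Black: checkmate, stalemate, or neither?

Black to move; black king on d8.
In check: yes, from the white rook on f8.
Legal moves for Black: Kd7.
Black is in check but has 1 legal move → neither.

neither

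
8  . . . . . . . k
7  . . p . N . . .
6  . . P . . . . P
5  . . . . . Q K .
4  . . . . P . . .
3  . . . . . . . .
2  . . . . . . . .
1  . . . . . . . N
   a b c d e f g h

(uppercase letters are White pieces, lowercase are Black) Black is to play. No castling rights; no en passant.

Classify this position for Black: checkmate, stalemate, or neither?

Black to move; black king on h8.
In check: no.
King squares — g7: attacked by Ph6; h7: attacked by Qf5; g8: attacked by Ne7.
Legal moves for Black: none.
Not in check and no legal moves → stalemate.

stalemate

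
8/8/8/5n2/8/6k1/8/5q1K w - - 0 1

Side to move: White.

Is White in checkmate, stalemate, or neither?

checkmate

White to move; white king on h1.
In check: yes, from the black queen on f1.
King squares — g1: attacked by Qf1; g2: attacked by Qf1; h2: attacked by Kg3.
Legal moves for White: none.
In check with no legal moves → checkmate.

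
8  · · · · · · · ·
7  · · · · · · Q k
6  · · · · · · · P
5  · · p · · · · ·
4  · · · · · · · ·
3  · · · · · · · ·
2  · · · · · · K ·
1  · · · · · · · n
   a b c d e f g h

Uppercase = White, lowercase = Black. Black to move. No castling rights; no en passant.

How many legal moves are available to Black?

Black to move; king on h7.
In check: yes, from the white queen on g7.
Legal moves: none.
Count: 0.

0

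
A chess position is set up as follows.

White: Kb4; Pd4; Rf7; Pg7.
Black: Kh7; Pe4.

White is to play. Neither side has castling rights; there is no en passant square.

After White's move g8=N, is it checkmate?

no

After g8=N: black king on h7; in check: yes, from the white rook on f7.
Black has 3 legal replies: Kh8, Kxg8, Kg6.
In check but a legal move exists → not checkmate.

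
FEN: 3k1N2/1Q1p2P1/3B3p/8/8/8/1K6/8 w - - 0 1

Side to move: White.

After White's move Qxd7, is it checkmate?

After Qxd7: black king on d8; in check: yes, from the white queen on d7.
King squares — c7: attacked by Bd6; d7: attacked by Nf8; e7: attacked by Bd6; c8: attacked by Qd7; e8: attacked by Qd7.
Black has no legal moves → checkmate.

yes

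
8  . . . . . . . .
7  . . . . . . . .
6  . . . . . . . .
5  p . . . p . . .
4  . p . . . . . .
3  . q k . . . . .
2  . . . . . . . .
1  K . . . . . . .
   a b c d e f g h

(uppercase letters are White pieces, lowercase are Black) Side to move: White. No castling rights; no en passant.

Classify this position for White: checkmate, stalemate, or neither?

White to move; white king on a1.
In check: no.
King squares — b1: attacked by Qb3; a2: attacked by Qb3; b2: attacked by Qb3.
Legal moves for White: none.
Not in check and no legal moves → stalemate.

stalemate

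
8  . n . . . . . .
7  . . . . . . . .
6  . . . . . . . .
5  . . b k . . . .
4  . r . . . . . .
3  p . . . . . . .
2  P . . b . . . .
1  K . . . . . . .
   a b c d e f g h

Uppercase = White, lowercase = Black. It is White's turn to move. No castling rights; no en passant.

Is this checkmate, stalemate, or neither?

White to move; white king on a1.
In check: no.
King squares — b1: attacked by Rb4; a2: own pawn; b2: attacked by Pa3.
Legal moves for White: none.
Not in check and no legal moves → stalemate.

stalemate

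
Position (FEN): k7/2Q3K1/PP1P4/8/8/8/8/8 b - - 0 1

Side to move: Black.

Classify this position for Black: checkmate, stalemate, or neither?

Black to move; black king on a8.
In check: no.
King squares — a7: attacked by Pb6; b7: attacked by Pa6; b8: attacked by Qc7.
Legal moves for Black: none.
Not in check and no legal moves → stalemate.

stalemate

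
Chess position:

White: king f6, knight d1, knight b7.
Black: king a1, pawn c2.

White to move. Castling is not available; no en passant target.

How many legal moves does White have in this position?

16

White to move; king on f6.
In check: no.
Legal moves: Nd8, Nd6, Nc5, Na5, Kg7, Kf7, Ke7, Kg6, Ke6, Kg5, Kf5, Ke5, Ne3, Nc3, Nf2, Nb2.
Count: 16.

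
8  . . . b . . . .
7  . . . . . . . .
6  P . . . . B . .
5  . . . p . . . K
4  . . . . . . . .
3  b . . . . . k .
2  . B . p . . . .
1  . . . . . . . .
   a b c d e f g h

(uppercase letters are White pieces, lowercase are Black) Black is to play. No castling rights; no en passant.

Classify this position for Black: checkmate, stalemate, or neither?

neither

Black to move; black king on g3.
In check: no.
Legal moves for Black include: Bde7, Bc7, Bxf6, Bb6, Ba5, Kf4, Kh3, Kf3, Kh2, Kg2, Kf2, Bf8, Bae7, Bd6, Bc5, Bb4, Bxb2, d4, ... (list truncated; more exist).
Black has legal moves and is not in check → neither.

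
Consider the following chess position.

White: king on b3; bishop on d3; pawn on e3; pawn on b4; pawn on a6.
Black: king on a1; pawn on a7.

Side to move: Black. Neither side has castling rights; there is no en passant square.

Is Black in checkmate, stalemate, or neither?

stalemate

Black to move; black king on a1.
In check: no.
King squares — b1: attacked by Bd3; a2: attacked by Kb3; b2: attacked by Kb3.
Legal moves for Black: none.
Not in check and no legal moves → stalemate.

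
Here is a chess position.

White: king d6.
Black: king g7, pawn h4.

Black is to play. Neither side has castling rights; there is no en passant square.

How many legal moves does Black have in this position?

9

Black to move; king on g7.
In check: no.
Legal moves: Kh8, Kg8, Kf8, Kh7, Kf7, Kh6, Kg6, Kf6, h3.
Count: 9.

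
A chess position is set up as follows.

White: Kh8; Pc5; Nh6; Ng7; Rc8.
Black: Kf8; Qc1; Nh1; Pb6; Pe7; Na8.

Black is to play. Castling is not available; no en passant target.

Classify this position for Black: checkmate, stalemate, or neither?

checkmate

Black to move; black king on f8.
In check: yes, from the white rook on c8.
King squares — e7: own pawn; f7: attacked by Nh6; g7: attacked by Kh8; e8: attacked by Ng7; g8: attacked by Nh6.
Legal moves for Black: none.
In check with no legal moves → checkmate.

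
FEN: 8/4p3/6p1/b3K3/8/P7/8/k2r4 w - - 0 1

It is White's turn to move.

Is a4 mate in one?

After a4: black king on a1; in check: no.
Black is not in check, so this cannot be checkmate.

no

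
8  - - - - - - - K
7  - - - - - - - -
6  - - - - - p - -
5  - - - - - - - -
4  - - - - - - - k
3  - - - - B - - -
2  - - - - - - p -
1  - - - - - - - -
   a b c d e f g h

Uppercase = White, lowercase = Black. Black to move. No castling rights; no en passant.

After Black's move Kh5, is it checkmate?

no

After Kh5: white king on h8; in check: no.
White is not in check, so this cannot be checkmate.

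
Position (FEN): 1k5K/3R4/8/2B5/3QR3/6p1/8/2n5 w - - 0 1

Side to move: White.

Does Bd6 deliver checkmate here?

no

After Bd6: black king on b8; in check: yes, from the white bishop on d6.
Black has 2 legal replies: Kc8, Ka8.
In check but a legal move exists → not checkmate.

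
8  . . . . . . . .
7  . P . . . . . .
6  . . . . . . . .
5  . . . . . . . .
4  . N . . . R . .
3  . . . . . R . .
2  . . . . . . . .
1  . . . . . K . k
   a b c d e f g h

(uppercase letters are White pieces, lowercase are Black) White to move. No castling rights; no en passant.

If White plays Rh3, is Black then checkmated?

After Rh3: black king on h1; in check: yes, from the white rook on h3.
King squares — g1: attacked by Kf1; g2: attacked by Kf1; h2: attacked by Rh3.
Black has no legal moves → checkmate.

yes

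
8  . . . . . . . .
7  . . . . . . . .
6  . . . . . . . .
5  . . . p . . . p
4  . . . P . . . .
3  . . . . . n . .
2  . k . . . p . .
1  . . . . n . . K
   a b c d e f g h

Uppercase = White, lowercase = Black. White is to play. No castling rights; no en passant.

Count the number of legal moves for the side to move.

White to move; king on h1.
In check: no.
Legal moves: none.
Count: 0.

0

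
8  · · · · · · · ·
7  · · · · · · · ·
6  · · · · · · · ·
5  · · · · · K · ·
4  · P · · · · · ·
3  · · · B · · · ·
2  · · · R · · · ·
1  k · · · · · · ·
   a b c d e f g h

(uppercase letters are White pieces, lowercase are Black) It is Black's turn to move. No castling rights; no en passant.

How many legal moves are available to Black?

Black to move; king on a1.
In check: no.
Legal moves: none.
Count: 0.

0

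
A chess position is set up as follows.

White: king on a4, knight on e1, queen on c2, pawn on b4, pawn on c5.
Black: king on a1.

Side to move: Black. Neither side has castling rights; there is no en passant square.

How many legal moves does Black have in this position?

0

Black to move; king on a1.
In check: no.
Legal moves: none.
Count: 0.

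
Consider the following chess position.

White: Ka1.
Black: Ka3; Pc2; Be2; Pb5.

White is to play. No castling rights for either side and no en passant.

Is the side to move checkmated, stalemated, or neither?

White to move; white king on a1.
In check: no.
King squares — b1: attacked by Pc2; a2: attacked by Ka3; b2: attacked by Ka3.
Legal moves for White: none.
Not in check and no legal moves → stalemate.

stalemate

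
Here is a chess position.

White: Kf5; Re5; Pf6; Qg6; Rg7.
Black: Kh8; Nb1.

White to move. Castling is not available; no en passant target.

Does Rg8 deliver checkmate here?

After Rg8: black king on h8; in check: yes, from the white rook on g8.
King squares — g7: attacked by Pf6; h7: attacked by Qg6; g8: attacked by Qg6.
Black has no legal moves → checkmate.

yes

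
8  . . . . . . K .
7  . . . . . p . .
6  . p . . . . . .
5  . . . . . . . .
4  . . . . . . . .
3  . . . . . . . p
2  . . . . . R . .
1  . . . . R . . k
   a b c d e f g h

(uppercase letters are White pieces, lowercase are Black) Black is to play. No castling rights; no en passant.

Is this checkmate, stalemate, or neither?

Black to move; black king on h1.
In check: yes, from the white rook on e1.
King squares — g1: attacked by Re1; g2: attacked by Rf2; h2: attacked by Rf2.
Legal moves for Black: none.
In check with no legal moves → checkmate.

checkmate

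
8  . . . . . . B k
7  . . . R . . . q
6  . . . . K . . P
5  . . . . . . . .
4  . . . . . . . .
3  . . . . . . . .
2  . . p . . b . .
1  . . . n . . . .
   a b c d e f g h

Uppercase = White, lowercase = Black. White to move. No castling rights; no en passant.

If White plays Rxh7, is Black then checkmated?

no

After Rxh7: black king on h8; in check: yes, from the white rook on h7.
Black has 1 legal reply: Kxg8.
In check but a legal move exists → not checkmate.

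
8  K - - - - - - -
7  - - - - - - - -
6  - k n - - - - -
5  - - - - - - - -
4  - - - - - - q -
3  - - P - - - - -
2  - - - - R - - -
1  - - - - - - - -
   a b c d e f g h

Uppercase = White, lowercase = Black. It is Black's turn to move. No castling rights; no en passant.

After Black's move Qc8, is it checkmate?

yes

After Qc8: white king on a8; in check: yes, from the black queen on c8.
King squares — a7: attacked by Kb6; b7: attacked by Kb6; b8: attacked by Nc6.
White has no legal moves → checkmate.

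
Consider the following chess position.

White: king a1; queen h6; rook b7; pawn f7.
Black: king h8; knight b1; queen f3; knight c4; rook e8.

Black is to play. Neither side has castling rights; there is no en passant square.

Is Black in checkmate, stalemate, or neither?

Black to move; black king on h8.
In check: yes, from the white queen on h6.
King squares — g7: attacked by Qh6; h7: attacked by Qh6; g8: attacked by Pf7.
Legal moves for Black: none.
In check with no legal moves → checkmate.

checkmate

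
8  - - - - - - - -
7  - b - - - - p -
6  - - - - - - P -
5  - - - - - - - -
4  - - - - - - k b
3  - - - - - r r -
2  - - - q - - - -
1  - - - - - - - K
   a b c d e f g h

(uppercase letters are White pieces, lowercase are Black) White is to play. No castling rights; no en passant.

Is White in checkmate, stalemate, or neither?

White to move; white king on h1.
In check: no.
King squares — g1: attacked by Rg3; g2: attacked by Qd2; h2: attacked by Qd2.
Legal moves for White: none.
Not in check and no legal moves → stalemate.

stalemate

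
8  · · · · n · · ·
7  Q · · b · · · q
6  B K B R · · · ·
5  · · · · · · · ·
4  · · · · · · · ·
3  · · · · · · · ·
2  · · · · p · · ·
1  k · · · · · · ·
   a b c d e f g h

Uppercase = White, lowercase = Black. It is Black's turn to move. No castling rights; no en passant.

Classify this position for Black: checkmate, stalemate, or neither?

Black to move; black king on a1.
In check: no.
Legal moves for Black include: Ng7, Nc7, Nf6, Nxd6, Qh8, Qg8, Qg7, Qf7, Qe7, Qh6, Qg6, Qh5, Qf5, Qh4, Qe4, Qh3, Qd3, Qh2, ... (list truncated; more exist).
Black has legal moves and is not in check → neither.

neither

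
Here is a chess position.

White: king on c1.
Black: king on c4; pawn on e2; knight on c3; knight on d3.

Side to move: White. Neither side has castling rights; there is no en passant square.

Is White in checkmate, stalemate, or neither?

White to move; white king on c1.
In check: yes, from the black knight on d3.
Legal moves for White: Kd2, Kc2.
White is in check but has 2 legal moves → neither.

neither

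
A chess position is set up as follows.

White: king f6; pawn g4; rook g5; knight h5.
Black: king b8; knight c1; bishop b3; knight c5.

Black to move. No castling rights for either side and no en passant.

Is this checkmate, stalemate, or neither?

Black to move; black king on b8.
In check: no.
Legal moves for Black include: Kc8, Ka8, Kc7, Kb7, Ka7, Nd7+, Nb7, Ne6, Na6, Ne4+, Na4, N5d3, Bg8, Bf7, Be6, Bd5, Bc4, Ba4, ... (list truncated; more exist).
Black has legal moves and is not in check → neither.

neither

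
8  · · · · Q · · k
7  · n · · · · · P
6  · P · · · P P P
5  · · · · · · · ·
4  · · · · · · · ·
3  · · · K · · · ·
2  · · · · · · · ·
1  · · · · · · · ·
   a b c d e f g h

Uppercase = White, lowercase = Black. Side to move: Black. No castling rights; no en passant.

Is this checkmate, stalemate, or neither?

Black to move; black king on h8.
In check: yes, from the white queen on e8.
King squares — g7: attacked by Pf6; h7: attacked by Pg6; g8: attacked by Ph7.
Legal moves for Black: none.
In check with no legal moves → checkmate.

checkmate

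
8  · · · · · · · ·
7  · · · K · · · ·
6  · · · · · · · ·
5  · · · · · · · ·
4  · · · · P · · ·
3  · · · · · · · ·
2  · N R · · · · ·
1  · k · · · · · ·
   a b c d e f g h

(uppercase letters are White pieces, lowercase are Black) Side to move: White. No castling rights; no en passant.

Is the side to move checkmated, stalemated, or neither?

White to move; white king on d7.
In check: no.
Legal moves for White include: Ke8, Kd8, Kc8, Ke7, Kc7, Ke6, Kd6, Kc6, Rc8, Rc7, Rc6, Rc5, Rc4, Rc3, Rh2, Rg2, Rf2, Re2, ... (list truncated; more exist).
White has legal moves and is not in check → neither.

neither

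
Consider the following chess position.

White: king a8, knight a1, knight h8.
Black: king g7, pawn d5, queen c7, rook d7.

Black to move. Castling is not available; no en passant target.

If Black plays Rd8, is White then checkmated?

yes

After Rd8: white king on a8; in check: yes, from the black rook on d8.
King squares — a7: attacked by Qc7; b7: attacked by Qc7; b8: attacked by Qc7.
White has no legal moves → checkmate.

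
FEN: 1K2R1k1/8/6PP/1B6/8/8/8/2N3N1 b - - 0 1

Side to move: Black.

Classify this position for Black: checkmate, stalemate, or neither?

Black to move; black king on g8.
In check: yes, from the white rook on e8.
King squares — f7: attacked by Pg6; g7: attacked by Ph6; h7: attacked by Pg6; f8: attacked by Re8; h8: attacked by Re8.
Legal moves for Black: none.
In check with no legal moves → checkmate.

checkmate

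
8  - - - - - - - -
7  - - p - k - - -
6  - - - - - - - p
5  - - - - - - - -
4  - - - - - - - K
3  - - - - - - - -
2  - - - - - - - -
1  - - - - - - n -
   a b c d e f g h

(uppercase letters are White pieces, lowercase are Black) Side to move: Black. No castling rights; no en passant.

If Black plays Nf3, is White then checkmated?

no

After Nf3: white king on h4; in check: yes, from the black knight on f3.
White has 4 legal replies: Kh5, Kg4, Kh3, Kg3.
In check but a legal move exists → not checkmate.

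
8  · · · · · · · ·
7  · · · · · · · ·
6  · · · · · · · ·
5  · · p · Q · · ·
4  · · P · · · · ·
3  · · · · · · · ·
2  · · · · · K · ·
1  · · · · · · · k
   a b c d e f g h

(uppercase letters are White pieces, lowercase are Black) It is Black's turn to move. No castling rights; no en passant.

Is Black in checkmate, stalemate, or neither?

Black to move; black king on h1.
In check: no.
King squares — g1: attacked by Kf2; g2: attacked by Kf2; h2: attacked by Qe5.
Legal moves for Black: none.
Not in check and no legal moves → stalemate.

stalemate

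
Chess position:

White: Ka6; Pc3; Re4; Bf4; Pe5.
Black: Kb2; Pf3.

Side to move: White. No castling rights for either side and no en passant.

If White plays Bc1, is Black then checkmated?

After Bc1: black king on b2; in check: yes, from the white bishop on c1.
Black has 7 legal replies: Kxc3, Kb3, Kc2, Ka2, Kxc1, Kb1, Ka1.
In check but a legal move exists → not checkmate.

no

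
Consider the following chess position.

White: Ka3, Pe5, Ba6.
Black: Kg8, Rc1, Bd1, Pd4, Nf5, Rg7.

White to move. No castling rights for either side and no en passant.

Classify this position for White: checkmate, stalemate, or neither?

White to move; white king on a3.
In check: no.
Legal moves for White: Bc8, Bb7, Bb5, Bc4+, Bd3, Be2, Bf1, Kb4, Kb2, Ka2, e6.
White has 11 legal moves and is not in check → neither.

neither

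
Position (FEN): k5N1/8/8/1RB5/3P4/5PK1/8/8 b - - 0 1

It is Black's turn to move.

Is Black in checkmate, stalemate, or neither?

stalemate

Black to move; black king on a8.
In check: no.
King squares — a7: attacked by Bc5; b7: attacked by Rb5; b8: attacked by Rb5.
Legal moves for Black: none.
Not in check and no legal moves → stalemate.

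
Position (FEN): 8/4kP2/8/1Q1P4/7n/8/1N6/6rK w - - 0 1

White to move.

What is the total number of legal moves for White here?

2

White to move; king on h1.
In check: yes, from the black rook on g1.
Legal moves: Kh2, Kxg1.
Count: 2.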